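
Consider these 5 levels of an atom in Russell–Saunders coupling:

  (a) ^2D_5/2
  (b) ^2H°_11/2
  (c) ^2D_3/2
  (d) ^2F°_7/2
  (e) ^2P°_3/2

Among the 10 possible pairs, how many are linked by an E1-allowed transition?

(a)–(b): forbidden (ΔL, ΔJ).
(a)–(c): forbidden (parity).
(a)–(d): allowed.
(a)–(e): allowed.
(b)–(c): forbidden (ΔL, ΔJ).
(b)–(d): forbidden (parity, ΔL, ΔJ).
(b)–(e): forbidden (parity, ΔL, ΔJ).
(c)–(d): forbidden (ΔJ).
(c)–(e): allowed.
(d)–(e): forbidden (parity, ΔL, ΔJ).
Allowed pairs: 3 of 10.

3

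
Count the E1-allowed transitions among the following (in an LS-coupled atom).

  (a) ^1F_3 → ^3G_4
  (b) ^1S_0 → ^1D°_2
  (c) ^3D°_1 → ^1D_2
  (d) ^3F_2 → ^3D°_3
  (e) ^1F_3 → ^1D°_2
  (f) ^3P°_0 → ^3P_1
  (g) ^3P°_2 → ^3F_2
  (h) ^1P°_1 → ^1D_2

(a) forbidden (parity, ΔS fail)
(b) forbidden (ΔL, ΔJ fail)
(c) forbidden (ΔS fails)
(d) allowed
(e) allowed
(f) allowed
(g) forbidden (ΔL fails)
(h) allowed
Total allowed: 4 of 8.

4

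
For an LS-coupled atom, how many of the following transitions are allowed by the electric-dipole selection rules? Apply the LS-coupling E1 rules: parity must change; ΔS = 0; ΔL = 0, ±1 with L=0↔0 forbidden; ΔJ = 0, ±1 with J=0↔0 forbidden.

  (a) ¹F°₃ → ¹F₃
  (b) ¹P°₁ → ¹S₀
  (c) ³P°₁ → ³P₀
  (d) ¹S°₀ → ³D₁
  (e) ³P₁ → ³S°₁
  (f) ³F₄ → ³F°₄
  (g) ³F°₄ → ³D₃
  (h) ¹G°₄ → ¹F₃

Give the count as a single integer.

(a) allowed
(b) allowed
(c) allowed
(d) forbidden (ΔS, ΔL fail)
(e) allowed
(f) allowed
(g) allowed
(h) allowed
Total allowed: 7 of 8.

7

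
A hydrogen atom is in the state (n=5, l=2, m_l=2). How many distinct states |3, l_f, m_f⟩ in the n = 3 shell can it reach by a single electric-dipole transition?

1

E1 requires Δl = ±1, so l_f ∈ {1, 3}; with 0 ≤ l_f ≤ n_f−1 = 2, the allowed l_f values are {1}.
For l_f = 1: m_f ∈ {m_i−1, m_i, m_i+1} ∩ [−1, 1] = {1} → 1 state.
Total: 1.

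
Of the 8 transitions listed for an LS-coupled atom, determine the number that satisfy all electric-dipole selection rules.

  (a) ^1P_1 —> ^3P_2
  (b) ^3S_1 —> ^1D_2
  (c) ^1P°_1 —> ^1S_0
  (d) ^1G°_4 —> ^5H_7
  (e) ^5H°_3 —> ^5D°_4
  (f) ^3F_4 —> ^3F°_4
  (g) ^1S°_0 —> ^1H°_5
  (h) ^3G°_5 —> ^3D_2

(a) forbidden (parity, ΔS fail)
(b) forbidden (parity, ΔS, ΔL fail)
(c) allowed
(d) forbidden (ΔS, ΔJ fail)
(e) forbidden (parity, ΔL fail)
(f) allowed
(g) forbidden (parity, ΔL, ΔJ fail)
(h) forbidden (ΔL, ΔJ fail)
Total allowed: 2 of 8.

2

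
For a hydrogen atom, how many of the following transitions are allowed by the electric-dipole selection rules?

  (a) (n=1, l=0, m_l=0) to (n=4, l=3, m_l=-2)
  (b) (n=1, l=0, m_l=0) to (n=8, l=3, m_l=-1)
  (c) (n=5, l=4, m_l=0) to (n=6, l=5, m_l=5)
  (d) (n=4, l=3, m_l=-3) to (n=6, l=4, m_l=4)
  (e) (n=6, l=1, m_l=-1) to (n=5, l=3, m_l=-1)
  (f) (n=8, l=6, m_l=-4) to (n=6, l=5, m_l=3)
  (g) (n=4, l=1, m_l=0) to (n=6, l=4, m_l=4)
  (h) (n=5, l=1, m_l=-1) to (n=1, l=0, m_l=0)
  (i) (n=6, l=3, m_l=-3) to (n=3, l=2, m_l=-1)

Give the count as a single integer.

(a) forbidden — Δl = +3 (E1 requires Δl = ±1); Δm_l = -2 (E1 requires Δm_l = 0, ±1)
(b) forbidden — Δl = +3 (E1 requires Δl = ±1)
(c) forbidden — Δm_l = +5 (E1 requires Δm_l = 0, ±1)
(d) forbidden — Δm_l = +7 (E1 requires Δm_l = 0, ±1)
(e) forbidden — Δl = +2 (E1 requires Δl = ±1)
(f) forbidden — Δm_l = +7 (E1 requires Δm_l = 0, ±1)
(g) forbidden — Δl = +3 (E1 requires Δl = ±1); Δm_l = +4 (E1 requires Δm_l = 0, ±1)
(h) allowed
(i) forbidden — Δm_l = +2 (E1 requires Δm_l = 0, ±1)
Total allowed: 1 of 9.

1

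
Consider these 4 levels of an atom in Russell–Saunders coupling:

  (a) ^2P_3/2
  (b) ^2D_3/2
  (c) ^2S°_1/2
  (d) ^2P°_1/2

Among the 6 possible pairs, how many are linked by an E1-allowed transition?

3

(a)–(b): forbidden (parity).
(a)–(c): allowed.
(a)–(d): allowed.
(b)–(c): forbidden (ΔL).
(b)–(d): allowed.
(c)–(d): forbidden (parity).
Allowed pairs: 3 of 6.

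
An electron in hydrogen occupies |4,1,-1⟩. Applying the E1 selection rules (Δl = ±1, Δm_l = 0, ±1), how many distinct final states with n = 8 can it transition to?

E1 requires Δl = ±1, so l_f ∈ {0, 2}; with 0 ≤ l_f ≤ n_f−1 = 7, the allowed l_f values are {0, 2}.
For l_f = 0: m_f ∈ {m_i−1, m_i, m_i+1} ∩ [−0, 0] = {0} → 1 state.
For l_f = 2: m_f ∈ {m_i−1, m_i, m_i+1} ∩ [−2, 2] = {-2, -1, 0} → 3 states.
Total: 4.

4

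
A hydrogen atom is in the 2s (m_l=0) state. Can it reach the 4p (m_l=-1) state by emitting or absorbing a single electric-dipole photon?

l: 0 → 1 (Δl = +1). Δl = ±1 ✓.
m_l: 0 → -1 (Δm_l = -1). |Δm_l| ≤ 1 ✓.
All E1 selection rules are satisfied.

allowed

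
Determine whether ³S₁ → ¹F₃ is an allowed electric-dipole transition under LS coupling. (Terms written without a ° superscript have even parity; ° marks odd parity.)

Reading off the term symbols: S 1→0, L 0→3, J 1→3, parity even→even.
ΔS = 0: S: 1 → 0 — ✗.
ΔJ = 0, ±1 (not J=0↔0): J: 1 → 3, ΔJ = +2 — ✗.
ΔL = 0, ±1 (not L=0↔0): L: 0 → 3, ΔL = +3 — ✗.
Parity must change: even → even — ✗.
Rule(s) violated: parity, ΔS, ΔL, ΔJ.

forbidden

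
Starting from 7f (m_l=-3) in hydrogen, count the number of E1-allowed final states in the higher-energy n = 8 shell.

E1 requires Δl = ±1, so l_f ∈ {2, 4}; with 0 ≤ l_f ≤ n_f−1 = 7, the allowed l_f values are {2, 4}.
For l_f = 2: m_f ∈ {m_i−1, m_i, m_i+1} ∩ [−2, 2] = {-2} → 1 state.
For l_f = 4: m_f ∈ {m_i−1, m_i, m_i+1} ∩ [−4, 4] = {-4, -3, -2} → 3 states.
Total: 4.

4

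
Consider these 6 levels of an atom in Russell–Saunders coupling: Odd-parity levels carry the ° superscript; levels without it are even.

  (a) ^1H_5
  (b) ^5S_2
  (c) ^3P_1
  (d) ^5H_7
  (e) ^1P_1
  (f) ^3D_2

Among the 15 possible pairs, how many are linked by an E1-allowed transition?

0

(a)–(b): forbidden (parity, ΔS, ΔL, ΔJ).
(a)–(c): forbidden (parity, ΔS, ΔL, ΔJ).
(a)–(d): forbidden (parity, ΔS, ΔJ).
(a)–(e): forbidden (parity, ΔL, ΔJ).
(a)–(f): forbidden (parity, ΔS, ΔL, ΔJ).
(b)–(c): forbidden (parity, ΔS).
(b)–(d): forbidden (parity, ΔL, ΔJ).
(b)–(e): forbidden (parity, ΔS).
(b)–(f): forbidden (parity, ΔS, ΔL).
(c)–(d): forbidden (parity, ΔS, ΔL, ΔJ).
(c)–(e): forbidden (parity, ΔS).
(c)–(f): forbidden (parity).
(d)–(e): forbidden (parity, ΔS, ΔL, ΔJ).
(d)–(f): forbidden (parity, ΔS, ΔL, ΔJ).
(e)–(f): forbidden (parity, ΔS).
Allowed pairs: 0 of 15.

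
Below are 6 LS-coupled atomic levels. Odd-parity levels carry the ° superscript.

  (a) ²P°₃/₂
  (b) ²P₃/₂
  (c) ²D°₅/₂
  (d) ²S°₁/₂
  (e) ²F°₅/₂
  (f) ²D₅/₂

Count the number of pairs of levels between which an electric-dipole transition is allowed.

6

(a)–(b): allowed.
(a)–(c): forbidden (parity).
(a)–(d): forbidden (parity).
(a)–(e): forbidden (parity, ΔL).
(a)–(f): allowed.
(b)–(c): allowed.
(b)–(d): allowed.
(b)–(e): forbidden (ΔL).
(b)–(f): forbidden (parity).
(c)–(d): forbidden (parity, ΔL, ΔJ).
(c)–(e): forbidden (parity).
(c)–(f): allowed.
(d)–(e): forbidden (parity, ΔL, ΔJ).
(d)–(f): forbidden (ΔL, ΔJ).
(e)–(f): allowed.
Allowed pairs: 6 of 15.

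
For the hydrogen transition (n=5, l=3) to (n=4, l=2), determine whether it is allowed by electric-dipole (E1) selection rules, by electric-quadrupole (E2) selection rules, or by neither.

E1

Δl = 2 − 3 = -1; l_i + l_f = 5.
E1 (Δl = ±1): satisfied.
E2 (Δl = 0,±2, l_i+l_f ≥ 2): not satisfied.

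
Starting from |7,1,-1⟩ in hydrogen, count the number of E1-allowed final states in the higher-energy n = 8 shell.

4

E1 requires Δl = ±1, so l_f ∈ {0, 2}; with 0 ≤ l_f ≤ n_f−1 = 7, the allowed l_f values are {0, 2}.
For l_f = 0: m_f ∈ {m_i−1, m_i, m_i+1} ∩ [−0, 0] = {0} → 1 state.
For l_f = 2: m_f ∈ {m_i−1, m_i, m_i+1} ∩ [−2, 2] = {-2, -1, 0} → 3 states.
Total: 4.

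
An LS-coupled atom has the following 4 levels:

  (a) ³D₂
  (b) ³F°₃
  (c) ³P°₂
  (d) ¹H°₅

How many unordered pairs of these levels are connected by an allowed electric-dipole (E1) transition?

(a)–(b): allowed.
(a)–(c): allowed.
(a)–(d): forbidden (ΔS, ΔL, ΔJ).
(b)–(c): forbidden (parity, ΔL).
(b)–(d): forbidden (parity, ΔS, ΔL, ΔJ).
(c)–(d): forbidden (parity, ΔS, ΔL, ΔJ).
Allowed pairs: 2 of 6.

2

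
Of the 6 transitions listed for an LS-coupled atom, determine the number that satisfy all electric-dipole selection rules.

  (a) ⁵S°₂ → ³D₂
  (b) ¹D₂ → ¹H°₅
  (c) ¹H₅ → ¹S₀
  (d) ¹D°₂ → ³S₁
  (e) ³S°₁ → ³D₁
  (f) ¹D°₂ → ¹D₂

1

(a) forbidden (ΔS, ΔL fail)
(b) forbidden (ΔL, ΔJ fail)
(c) forbidden (parity, ΔL, ΔJ fail)
(d) forbidden (ΔS, ΔL fail)
(e) forbidden (ΔL fails)
(f) allowed
Total allowed: 1 of 6.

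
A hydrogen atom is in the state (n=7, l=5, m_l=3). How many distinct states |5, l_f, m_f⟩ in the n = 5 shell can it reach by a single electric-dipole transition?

E1 requires Δl = ±1, so l_f ∈ {4, 6}; with 0 ≤ l_f ≤ n_f−1 = 4, the allowed l_f values are {4}.
For l_f = 4: m_f ∈ {m_i−1, m_i, m_i+1} ∩ [−4, 4] = {2, 3, 4} → 3 states.
Total: 3.

3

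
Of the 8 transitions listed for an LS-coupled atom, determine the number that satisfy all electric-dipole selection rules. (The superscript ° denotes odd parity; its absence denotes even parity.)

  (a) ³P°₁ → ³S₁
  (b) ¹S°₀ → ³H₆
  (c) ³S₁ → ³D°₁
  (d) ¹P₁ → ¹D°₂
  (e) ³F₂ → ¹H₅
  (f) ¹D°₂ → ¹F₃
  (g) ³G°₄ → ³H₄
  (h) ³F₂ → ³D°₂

(a) allowed
(b) forbidden (ΔS, ΔL, ΔJ fail)
(c) forbidden (ΔL fails)
(d) allowed
(e) forbidden (parity, ΔS, ΔL, ΔJ fail)
(f) allowed
(g) allowed
(h) allowed
Total allowed: 5 of 8.

5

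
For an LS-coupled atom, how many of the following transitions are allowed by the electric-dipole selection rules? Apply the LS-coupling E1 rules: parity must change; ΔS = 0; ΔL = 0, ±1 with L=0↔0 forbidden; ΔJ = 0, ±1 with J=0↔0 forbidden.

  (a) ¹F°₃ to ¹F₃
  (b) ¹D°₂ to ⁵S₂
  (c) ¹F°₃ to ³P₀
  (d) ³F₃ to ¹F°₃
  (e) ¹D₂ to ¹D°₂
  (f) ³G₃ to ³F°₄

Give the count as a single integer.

3

(a) allowed
(b) forbidden (ΔS, ΔL fail)
(c) forbidden (ΔS, ΔL, ΔJ fail)
(d) forbidden (ΔS fails)
(e) allowed
(f) allowed
Total allowed: 3 of 6.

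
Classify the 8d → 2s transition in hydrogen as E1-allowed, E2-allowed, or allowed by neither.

Δl = 0 − 2 = -2; l_i + l_f = 2.
E1 (Δl = ±1): not satisfied.
E2 (Δl = 0,±2, l_i+l_f ≥ 2): satisfied.

E2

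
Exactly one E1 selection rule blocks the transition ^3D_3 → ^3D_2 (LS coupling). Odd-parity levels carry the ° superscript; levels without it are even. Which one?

parity

ΔJ = 0, ±1 (not J=0↔0): J: 3 → 2, ΔJ = -1 — satisfied.
ΔS = 0: S: 1 → 1 — satisfied.
ΔL = 0, ±1 (not L=0↔0): L: 2 → 2, ΔL = +0 — satisfied.
Parity must change: even → even — violated.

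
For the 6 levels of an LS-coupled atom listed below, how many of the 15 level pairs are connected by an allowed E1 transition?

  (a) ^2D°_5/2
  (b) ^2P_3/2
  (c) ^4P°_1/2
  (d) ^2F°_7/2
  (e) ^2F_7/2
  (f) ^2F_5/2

5

(a)–(b): allowed.
(a)–(c): forbidden (parity, ΔS, ΔJ).
(a)–(d): forbidden (parity).
(a)–(e): allowed.
(a)–(f): allowed.
(b)–(c): forbidden (ΔS).
(b)–(d): forbidden (ΔL, ΔJ).
(b)–(e): forbidden (parity, ΔL, ΔJ).
(b)–(f): forbidden (parity, ΔL).
(c)–(d): forbidden (parity, ΔS, ΔL, ΔJ).
(c)–(e): forbidden (ΔS, ΔL, ΔJ).
(c)–(f): forbidden (ΔS, ΔL, ΔJ).
(d)–(e): allowed.
(d)–(f): allowed.
(e)–(f): forbidden (parity).
Allowed pairs: 5 of 15.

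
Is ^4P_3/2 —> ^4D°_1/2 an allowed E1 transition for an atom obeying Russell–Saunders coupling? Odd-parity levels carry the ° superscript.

Parity must change: even → odd — ✓.
ΔS = 0: S: 3/2 → 3/2 — ✓.
ΔL = 0, ±1 (not L=0↔0): L: 1 → 2, ΔL = +1 — ✓.
ΔJ = 0, ±1 (not J=0↔0): J: 3/2 → 1/2, ΔJ = -1 — ✓.
All four E1 rules are satisfied.

allowed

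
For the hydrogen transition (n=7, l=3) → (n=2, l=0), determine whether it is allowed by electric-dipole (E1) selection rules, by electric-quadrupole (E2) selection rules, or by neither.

neither

Δl = 0 − 3 = -3; l_i + l_f = 3.
E1 (Δl = ±1): not satisfied.
E2 (Δl = 0,±2, l_i+l_f ≥ 2): not satisfied.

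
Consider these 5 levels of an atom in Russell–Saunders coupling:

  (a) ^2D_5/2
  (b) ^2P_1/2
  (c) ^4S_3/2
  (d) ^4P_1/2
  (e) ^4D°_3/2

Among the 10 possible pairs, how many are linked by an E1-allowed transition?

1

(a)–(b): forbidden (parity, ΔJ).
(a)–(c): forbidden (parity, ΔS, ΔL).
(a)–(d): forbidden (parity, ΔS, ΔJ).
(a)–(e): forbidden (ΔS).
(b)–(c): forbidden (parity, ΔS).
(b)–(d): forbidden (parity, ΔS).
(b)–(e): forbidden (ΔS).
(c)–(d): forbidden (parity).
(c)–(e): forbidden (ΔL).
(d)–(e): allowed.
Allowed pairs: 1 of 10.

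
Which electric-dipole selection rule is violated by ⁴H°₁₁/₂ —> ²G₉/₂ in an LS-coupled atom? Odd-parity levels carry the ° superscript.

the ΔS = 0 rule

ΔL = 0, ±1 (not L=0↔0): L: 5 → 4, ΔL = -1 — ✓.
Parity must change: odd → even — ✓.
ΔJ = 0, ±1 (not J=0↔0): J: 11/2 → 9/2, ΔJ = -1 — ✓.
ΔS = 0: S: 3/2 → 1/2 — ✗.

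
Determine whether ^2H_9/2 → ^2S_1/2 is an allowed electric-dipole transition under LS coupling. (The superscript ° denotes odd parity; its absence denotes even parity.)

Parity must change: even → even — fails.
ΔS = 0: S: 1/2 → 1/2 — ok.
ΔL = 0, ±1 (not L=0↔0): L: 5 → 0, ΔL = -5 — fails.
ΔJ = 0, ±1 (not J=0↔0): J: 9/2 → 1/2, ΔJ = -4 — fails.
Rule(s) violated: parity, ΔL, ΔJ.

forbidden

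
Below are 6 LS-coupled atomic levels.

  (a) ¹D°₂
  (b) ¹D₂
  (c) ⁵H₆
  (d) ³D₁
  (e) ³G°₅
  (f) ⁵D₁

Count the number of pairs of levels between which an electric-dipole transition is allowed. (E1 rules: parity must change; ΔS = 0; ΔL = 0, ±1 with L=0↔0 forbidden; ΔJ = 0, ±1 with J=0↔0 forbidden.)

(a)–(b): allowed.
(a)–(c): forbidden (ΔS, ΔL, ΔJ).
(a)–(d): forbidden (ΔS).
(a)–(e): forbidden (parity, ΔS, ΔL, ΔJ).
(a)–(f): forbidden (ΔS).
(b)–(c): forbidden (parity, ΔS, ΔL, ΔJ).
(b)–(d): forbidden (parity, ΔS).
(b)–(e): forbidden (ΔS, ΔL, ΔJ).
(b)–(f): forbidden (parity, ΔS).
(c)–(d): forbidden (parity, ΔS, ΔL, ΔJ).
(c)–(e): forbidden (ΔS).
(c)–(f): forbidden (parity, ΔL, ΔJ).
(d)–(e): forbidden (ΔL, ΔJ).
(d)–(f): forbidden (parity, ΔS).
(e)–(f): forbidden (ΔS, ΔL, ΔJ).
Allowed pairs: 1 of 15.

1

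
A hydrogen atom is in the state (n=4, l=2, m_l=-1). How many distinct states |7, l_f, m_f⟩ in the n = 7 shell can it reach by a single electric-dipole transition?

5

E1 requires Δl = ±1, so l_f ∈ {1, 3}; with 0 ≤ l_f ≤ n_f−1 = 6, the allowed l_f values are {1, 3}.
For l_f = 1: m_f ∈ {m_i−1, m_i, m_i+1} ∩ [−1, 1] = {-1, 0} → 2 states.
For l_f = 3: m_f ∈ {m_i−1, m_i, m_i+1} ∩ [−3, 3] = {-2, -1, 0} → 3 states.
Total: 5.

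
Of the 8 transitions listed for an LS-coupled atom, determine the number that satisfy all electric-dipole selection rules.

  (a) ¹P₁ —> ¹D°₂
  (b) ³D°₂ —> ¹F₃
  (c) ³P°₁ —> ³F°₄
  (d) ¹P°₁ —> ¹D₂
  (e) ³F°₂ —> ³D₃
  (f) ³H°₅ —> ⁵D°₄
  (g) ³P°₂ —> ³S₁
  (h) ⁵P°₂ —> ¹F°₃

(a) allowed
(b) forbidden (ΔS fails)
(c) forbidden (parity, ΔL, ΔJ fail)
(d) allowed
(e) allowed
(f) forbidden (parity, ΔS, ΔL fail)
(g) allowed
(h) forbidden (parity, ΔS, ΔL fail)
Total allowed: 4 of 8.

4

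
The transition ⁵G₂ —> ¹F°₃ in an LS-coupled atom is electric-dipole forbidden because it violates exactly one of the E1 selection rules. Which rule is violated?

Initial level: S=2, L=4, J=2, parity even. Final level: S=0, L=3, J=3, parity odd.
ΔL = 0, ±1 (not L=0↔0): L: 4 → 3, ΔL = -1 — satisfied.
ΔS = 0: S: 2 → 0 — violated.
Parity must change: even → odd — satisfied.
ΔJ = 0, ±1 (not J=0↔0): J: 2 → 3, ΔJ = +1 — satisfied.

the ΔS = 0 rule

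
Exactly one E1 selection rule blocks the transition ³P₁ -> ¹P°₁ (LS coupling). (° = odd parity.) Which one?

the ΔS = 0 rule

Parity must change: even → odd — passes.
ΔS = 0: S: 1 → 0 — fails.
ΔL = 0, ±1 (not L=0↔0): L: 1 → 1, ΔL = +0 — passes.
ΔJ = 0, ±1 (not J=0↔0): J: 1 → 1, ΔJ = +0 — passes.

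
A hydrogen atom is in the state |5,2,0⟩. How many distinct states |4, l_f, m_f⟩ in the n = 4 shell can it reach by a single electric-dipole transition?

6

E1 requires Δl = ±1, so l_f ∈ {1, 3}; with 0 ≤ l_f ≤ n_f−1 = 3, the allowed l_f values are {1, 3}.
For l_f = 1: m_f ∈ {m_i−1, m_i, m_i+1} ∩ [−1, 1] = {-1, 0, 1} → 3 states.
For l_f = 3: m_f ∈ {m_i−1, m_i, m_i+1} ∩ [−3, 3] = {-1, 0, 1} → 3 states.
Total: 6.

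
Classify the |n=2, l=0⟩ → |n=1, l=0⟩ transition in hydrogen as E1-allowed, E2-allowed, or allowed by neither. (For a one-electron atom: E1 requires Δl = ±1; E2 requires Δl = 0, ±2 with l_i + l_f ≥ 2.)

Δl = 0 − 0 = +0; l_i + l_f = 0.
E1 (Δl = ±1): not satisfied.
E2 (Δl = 0,±2, l_i+l_f ≥ 2): not satisfied.

neither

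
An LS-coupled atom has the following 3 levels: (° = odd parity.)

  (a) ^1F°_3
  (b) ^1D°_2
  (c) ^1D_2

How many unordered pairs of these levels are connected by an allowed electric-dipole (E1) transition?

(a)–(b): forbidden (parity).
(a)–(c): allowed.
(b)–(c): allowed.
Allowed pairs: 2 of 3.

2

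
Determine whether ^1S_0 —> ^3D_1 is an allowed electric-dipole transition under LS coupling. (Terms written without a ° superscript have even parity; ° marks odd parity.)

Reading off the term symbols: S 0→1, L 0→2, J 0→1, parity even→even.
Parity must change: even → even — fails.
ΔS = 0: S: 0 → 1 — fails.
ΔL = 0, ±1 (not L=0↔0): L: 0 → 2, ΔL = +2 — fails.
ΔJ = 0, ±1 (not J=0↔0): J: 0 → 1, ΔJ = +1 — ok.
Rule(s) violated: parity, ΔS, ΔL.

forbidden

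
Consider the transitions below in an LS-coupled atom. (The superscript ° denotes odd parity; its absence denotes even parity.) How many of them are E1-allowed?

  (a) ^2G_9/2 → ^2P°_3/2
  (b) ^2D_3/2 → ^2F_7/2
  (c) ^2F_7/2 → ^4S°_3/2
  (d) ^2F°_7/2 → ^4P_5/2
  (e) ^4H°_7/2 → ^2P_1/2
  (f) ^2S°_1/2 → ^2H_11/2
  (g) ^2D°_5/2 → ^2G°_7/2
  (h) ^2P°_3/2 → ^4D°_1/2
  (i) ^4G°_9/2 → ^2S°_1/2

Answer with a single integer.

0

(a) forbidden (ΔL, ΔJ fail)
(b) forbidden (parity, ΔJ fail)
(c) forbidden (ΔS, ΔL, ΔJ fail)
(d) forbidden (ΔS, ΔL fail)
(e) forbidden (ΔS, ΔL, ΔJ fail)
(f) forbidden (ΔL, ΔJ fail)
(g) forbidden (parity, ΔL fail)
(h) forbidden (parity, ΔS fail)
(i) forbidden (parity, ΔS, ΔL, ΔJ fail)
Total allowed: 0 of 9.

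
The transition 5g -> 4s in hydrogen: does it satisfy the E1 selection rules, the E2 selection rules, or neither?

neither

Δl = 0 − 4 = -4; l_i + l_f = 4.
E1 (Δl = ±1): not satisfied.
E2 (Δl = 0,±2, l_i+l_f ≥ 2): not satisfied.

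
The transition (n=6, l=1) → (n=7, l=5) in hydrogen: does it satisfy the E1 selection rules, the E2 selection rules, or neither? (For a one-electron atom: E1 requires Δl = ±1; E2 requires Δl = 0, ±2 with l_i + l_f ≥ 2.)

Δl = 5 − 1 = +4; l_i + l_f = 6.
E1 (Δl = ±1): not satisfied.
E2 (Δl = 0,±2, l_i+l_f ≥ 2): not satisfied.

neither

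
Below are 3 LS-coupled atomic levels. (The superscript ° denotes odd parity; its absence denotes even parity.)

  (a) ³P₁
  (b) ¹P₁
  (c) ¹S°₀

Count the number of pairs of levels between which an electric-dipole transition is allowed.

1

(a)–(b): forbidden (parity, ΔS).
(a)–(c): forbidden (ΔS).
(b)–(c): allowed.
Allowed pairs: 1 of 3.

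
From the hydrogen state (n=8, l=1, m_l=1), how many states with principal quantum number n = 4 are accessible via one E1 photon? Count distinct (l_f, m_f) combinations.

4

E1 requires Δl = ±1, so l_f ∈ {0, 2}; with 0 ≤ l_f ≤ n_f−1 = 3, the allowed l_f values are {0, 2}.
For l_f = 0: m_f ∈ {m_i−1, m_i, m_i+1} ∩ [−0, 0] = {0} → 1 state.
For l_f = 2: m_f ∈ {m_i−1, m_i, m_i+1} ∩ [−2, 2] = {0, 1, 2} → 3 states.
Total: 4.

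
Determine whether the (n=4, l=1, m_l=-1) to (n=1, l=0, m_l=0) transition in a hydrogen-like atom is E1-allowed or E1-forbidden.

allowed

Δl = 0 − 1 = -1; the E1 rule Δl = ±1 is passes.
Δm_l = 0 − (-1) = +1. E1 requires Δm_l = 0, ±1: passes.
All E1 selection rules are satisfied.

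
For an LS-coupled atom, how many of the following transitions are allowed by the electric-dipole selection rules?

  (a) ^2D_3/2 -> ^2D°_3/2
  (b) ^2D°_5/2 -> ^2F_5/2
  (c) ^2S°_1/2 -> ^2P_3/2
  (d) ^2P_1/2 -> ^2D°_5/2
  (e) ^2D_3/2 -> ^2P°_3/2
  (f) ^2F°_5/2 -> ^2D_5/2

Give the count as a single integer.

5

(a) allowed
(b) allowed
(c) allowed
(d) forbidden (ΔJ fails)
(e) allowed
(f) allowed
Total allowed: 5 of 6.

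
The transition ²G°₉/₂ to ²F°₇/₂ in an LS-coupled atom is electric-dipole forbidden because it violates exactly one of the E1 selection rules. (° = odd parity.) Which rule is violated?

Initial level: S=1/2, L=4, J=9/2, parity odd. Final level: S=1/2, L=3, J=7/2, parity odd.
ΔS = 0: S: 1/2 → 1/2 — ok.
ΔL = 0, ±1 (not L=0↔0): L: 4 → 3, ΔL = -1 — ok.
ΔJ = 0, ±1 (not J=0↔0): J: 9/2 → 7/2, ΔJ = -1 — ok.
Parity must change: odd → odd — fails.

parity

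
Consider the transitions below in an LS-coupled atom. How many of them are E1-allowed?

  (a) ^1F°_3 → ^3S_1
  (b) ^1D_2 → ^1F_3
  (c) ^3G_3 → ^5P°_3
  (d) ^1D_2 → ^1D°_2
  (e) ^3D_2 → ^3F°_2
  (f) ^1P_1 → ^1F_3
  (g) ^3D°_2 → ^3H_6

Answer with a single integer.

(a) forbidden (ΔS, ΔL, ΔJ fail)
(b) forbidden (parity fails)
(c) forbidden (ΔS, ΔL fail)
(d) allowed
(e) allowed
(f) forbidden (parity, ΔL, ΔJ fail)
(g) forbidden (ΔL, ΔJ fail)
Total allowed: 2 of 7.

2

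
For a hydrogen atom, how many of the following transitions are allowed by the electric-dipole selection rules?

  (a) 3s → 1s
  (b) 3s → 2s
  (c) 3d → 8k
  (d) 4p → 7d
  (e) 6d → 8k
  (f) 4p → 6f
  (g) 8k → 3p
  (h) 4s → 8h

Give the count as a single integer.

1

(a) forbidden — Δl = +0 (E1 requires Δl = ±1)
(b) forbidden — Δl = +0 (E1 requires Δl = ±1)
(c) forbidden — Δl = +5 (E1 requires Δl = ±1)
(d) allowed
(e) forbidden — Δl = +5 (E1 requires Δl = ±1)
(f) forbidden — Δl = +2 (E1 requires Δl = ±1)
(g) forbidden — Δl = -6 (E1 requires Δl = ±1)
(h) forbidden — Δl = +5 (E1 requires Δl = ±1)
Total allowed: 1 of 8.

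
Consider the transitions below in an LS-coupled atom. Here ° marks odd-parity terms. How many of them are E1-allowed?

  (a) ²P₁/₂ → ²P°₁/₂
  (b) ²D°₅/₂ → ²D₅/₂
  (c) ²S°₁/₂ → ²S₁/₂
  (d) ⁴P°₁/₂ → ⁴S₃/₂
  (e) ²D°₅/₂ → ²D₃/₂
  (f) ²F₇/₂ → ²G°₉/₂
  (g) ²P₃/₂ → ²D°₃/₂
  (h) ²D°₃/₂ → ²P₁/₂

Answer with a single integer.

7

(a) allowed
(b) allowed
(c) forbidden (ΔL fails)
(d) allowed
(e) allowed
(f) allowed
(g) allowed
(h) allowed
Total allowed: 7 of 8.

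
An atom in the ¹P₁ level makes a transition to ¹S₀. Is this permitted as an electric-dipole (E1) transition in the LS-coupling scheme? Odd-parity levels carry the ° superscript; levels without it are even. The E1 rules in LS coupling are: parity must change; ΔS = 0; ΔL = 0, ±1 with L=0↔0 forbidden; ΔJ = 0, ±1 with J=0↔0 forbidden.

Parity must change: even → even — fails.
ΔS = 0: S: 0 → 0 — ok.
ΔL = 0, ±1 (not L=0↔0): L: 1 → 0, ΔL = -1 — ok.
ΔJ = 0, ±1 (not J=0↔0): J: 1 → 0, ΔJ = -1 — ok.
Rule(s) violated: parity.

forbidden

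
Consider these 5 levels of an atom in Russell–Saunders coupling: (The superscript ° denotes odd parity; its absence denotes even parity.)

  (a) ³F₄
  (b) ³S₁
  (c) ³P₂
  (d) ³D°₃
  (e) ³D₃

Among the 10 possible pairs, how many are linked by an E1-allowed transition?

(a)–(b): forbidden (parity, ΔL, ΔJ).
(a)–(c): forbidden (parity, ΔL, ΔJ).
(a)–(d): allowed.
(a)–(e): forbidden (parity).
(b)–(c): forbidden (parity).
(b)–(d): forbidden (ΔL, ΔJ).
(b)–(e): forbidden (parity, ΔL, ΔJ).
(c)–(d): allowed.
(c)–(e): forbidden (parity).
(d)–(e): allowed.
Allowed pairs: 3 of 10.

3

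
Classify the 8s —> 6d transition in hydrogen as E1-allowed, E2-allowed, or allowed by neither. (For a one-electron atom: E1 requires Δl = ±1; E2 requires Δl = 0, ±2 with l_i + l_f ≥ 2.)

E2

Δl = 2 − 0 = +2; l_i + l_f = 2.
E1 (Δl = ±1): not satisfied.
E2 (Δl = 0,±2, l_i+l_f ≥ 2): satisfied.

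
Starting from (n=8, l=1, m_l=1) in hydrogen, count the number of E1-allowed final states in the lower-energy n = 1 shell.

E1 requires Δl = ±1, so l_f ∈ {0, 2}; with 0 ≤ l_f ≤ n_f−1 = 0, the allowed l_f values are {0}.
For l_f = 0: m_f ∈ {m_i−1, m_i, m_i+1} ∩ [−0, 0] = {0} → 1 state.
Total: 1.

1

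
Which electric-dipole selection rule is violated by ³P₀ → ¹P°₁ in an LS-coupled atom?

Reading off the term symbols: S 1→0, L 1→1, J 0→1, parity even→odd.
Parity must change: even → odd — passes.
ΔS = 0: S: 1 → 0 — fails.
ΔL = 0, ±1 (not L=0↔0): L: 1 → 1, ΔL = +0 — passes.
ΔJ = 0, ±1 (not J=0↔0): J: 0 → 1, ΔJ = +1 — passes.

the ΔS = 0 rule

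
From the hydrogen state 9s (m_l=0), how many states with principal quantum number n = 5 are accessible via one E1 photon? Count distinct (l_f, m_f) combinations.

3

E1 requires Δl = ±1, so l_f ∈ {-1, 1}; with 0 ≤ l_f ≤ n_f−1 = 4, the allowed l_f values are {1}.
For l_f = 1: m_f ∈ {m_i−1, m_i, m_i+1} ∩ [−1, 1] = {-1, 0, 1} → 3 states.
Total: 3.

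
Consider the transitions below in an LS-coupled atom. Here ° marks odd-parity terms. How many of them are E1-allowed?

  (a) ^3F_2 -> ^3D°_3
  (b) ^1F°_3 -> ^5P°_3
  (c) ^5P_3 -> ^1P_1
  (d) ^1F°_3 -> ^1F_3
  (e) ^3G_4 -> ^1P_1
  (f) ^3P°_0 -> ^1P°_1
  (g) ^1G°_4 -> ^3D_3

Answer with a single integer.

2

(a) allowed
(b) forbidden (parity, ΔS, ΔL fail)
(c) forbidden (parity, ΔS, ΔJ fail)
(d) allowed
(e) forbidden (parity, ΔS, ΔL, ΔJ fail)
(f) forbidden (parity, ΔS fail)
(g) forbidden (ΔS, ΔL fail)
Total allowed: 2 of 7.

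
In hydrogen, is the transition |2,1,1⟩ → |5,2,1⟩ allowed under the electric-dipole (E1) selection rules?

allowed

Δl = 2 − 1 = +1; the E1 rule Δl = ±1 is ok.
m_l: 1 → 1 (Δm_l = +0). |Δm_l| ≤ 1 ok.
All E1 selection rules are satisfied.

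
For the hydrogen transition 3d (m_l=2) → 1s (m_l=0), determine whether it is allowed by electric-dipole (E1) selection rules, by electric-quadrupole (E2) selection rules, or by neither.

Δl = 0 − 2 = -2; l_i + l_f = 2.
Δm_l = -2.
E1 (Δl = ±1, |Δm_l| ≤ 1): not satisfied.
E2 (Δl = 0,±2, l_i+l_f ≥ 2, |Δm_l| ≤ 2): satisfied.

E2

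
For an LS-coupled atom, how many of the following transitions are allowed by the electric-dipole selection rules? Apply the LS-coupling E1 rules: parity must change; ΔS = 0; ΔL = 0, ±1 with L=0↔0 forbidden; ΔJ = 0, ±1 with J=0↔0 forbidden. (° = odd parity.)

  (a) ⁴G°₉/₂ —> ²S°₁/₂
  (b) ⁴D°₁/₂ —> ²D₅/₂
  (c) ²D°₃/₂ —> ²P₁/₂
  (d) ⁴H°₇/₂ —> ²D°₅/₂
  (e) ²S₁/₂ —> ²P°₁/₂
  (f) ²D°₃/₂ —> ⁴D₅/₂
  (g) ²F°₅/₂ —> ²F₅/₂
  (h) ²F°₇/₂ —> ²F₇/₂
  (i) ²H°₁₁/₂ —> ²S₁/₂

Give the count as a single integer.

4

(a) forbidden (parity, ΔS, ΔL, ΔJ fail)
(b) forbidden (ΔS, ΔJ fail)
(c) allowed
(d) forbidden (parity, ΔS, ΔL fail)
(e) allowed
(f) forbidden (ΔS fails)
(g) allowed
(h) allowed
(i) forbidden (ΔL, ΔJ fail)
Total allowed: 4 of 9.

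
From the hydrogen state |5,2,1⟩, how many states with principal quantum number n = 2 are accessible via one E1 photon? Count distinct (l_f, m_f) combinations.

E1 requires Δl = ±1, so l_f ∈ {1, 3}; with 0 ≤ l_f ≤ n_f−1 = 1, the allowed l_f values are {1}.
For l_f = 1: m_f ∈ {m_i−1, m_i, m_i+1} ∩ [−1, 1] = {0, 1} → 2 states.
Total: 2.

2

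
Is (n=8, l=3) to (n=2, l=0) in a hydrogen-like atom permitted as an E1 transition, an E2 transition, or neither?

Δl = 0 − 3 = -3; l_i + l_f = 3.
E1 (Δl = ±1): not satisfied.
E2 (Δl = 0,±2, l_i+l_f ≥ 2): not satisfied.

neither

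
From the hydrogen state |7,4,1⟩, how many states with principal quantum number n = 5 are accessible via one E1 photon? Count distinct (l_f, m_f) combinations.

3

E1 requires Δl = ±1, so l_f ∈ {3, 5}; with 0 ≤ l_f ≤ n_f−1 = 4, the allowed l_f values are {3}.
For l_f = 3: m_f ∈ {m_i−1, m_i, m_i+1} ∩ [−3, 3] = {0, 1, 2} → 3 states.
Total: 3.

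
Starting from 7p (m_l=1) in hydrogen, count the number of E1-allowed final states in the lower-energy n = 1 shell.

E1 requires Δl = ±1, so l_f ∈ {0, 2}; with 0 ≤ l_f ≤ n_f−1 = 0, the allowed l_f values are {0}.
For l_f = 0: m_f ∈ {m_i−1, m_i, m_i+1} ∩ [−0, 0] = {0} → 1 state.
Total: 1.

1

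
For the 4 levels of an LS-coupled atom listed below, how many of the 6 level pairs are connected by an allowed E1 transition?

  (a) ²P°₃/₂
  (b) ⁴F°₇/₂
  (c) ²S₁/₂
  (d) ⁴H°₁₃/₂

(a)–(b): forbidden (parity, ΔS, ΔL, ΔJ).
(a)–(c): allowed.
(a)–(d): forbidden (parity, ΔS, ΔL, ΔJ).
(b)–(c): forbidden (ΔS, ΔL, ΔJ).
(b)–(d): forbidden (parity, ΔL, ΔJ).
(c)–(d): forbidden (ΔS, ΔL, ΔJ).
Allowed pairs: 1 of 6.

1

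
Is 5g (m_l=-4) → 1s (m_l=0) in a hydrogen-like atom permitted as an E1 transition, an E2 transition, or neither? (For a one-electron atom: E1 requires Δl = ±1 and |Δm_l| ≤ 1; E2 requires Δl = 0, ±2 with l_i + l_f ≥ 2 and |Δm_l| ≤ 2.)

neither

Δl = 0 − 4 = -4; l_i + l_f = 4.
Δm_l = +4.
E1 (Δl = ±1, |Δm_l| ≤ 1): not satisfied.
E2 (Δl = 0,±2, l_i+l_f ≥ 2, |Δm_l| ≤ 2): not satisfied.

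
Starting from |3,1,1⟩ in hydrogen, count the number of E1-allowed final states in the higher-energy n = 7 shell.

E1 requires Δl = ±1, so l_f ∈ {0, 2}; with 0 ≤ l_f ≤ n_f−1 = 6, the allowed l_f values are {0, 2}.
For l_f = 0: m_f ∈ {m_i−1, m_i, m_i+1} ∩ [−0, 0] = {0} → 1 state.
For l_f = 2: m_f ∈ {m_i−1, m_i, m_i+1} ∩ [−2, 2] = {0, 1, 2} → 3 states.
Total: 4.

4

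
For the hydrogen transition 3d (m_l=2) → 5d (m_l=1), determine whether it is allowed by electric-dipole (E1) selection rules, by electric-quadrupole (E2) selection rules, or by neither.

E2

Δl = 2 − 2 = +0; l_i + l_f = 4.
Δm_l = -1.
E1 (Δl = ±1, |Δm_l| ≤ 1): not satisfied.
E2 (Δl = 0,±2, l_i+l_f ≥ 2, |Δm_l| ≤ 2): satisfied.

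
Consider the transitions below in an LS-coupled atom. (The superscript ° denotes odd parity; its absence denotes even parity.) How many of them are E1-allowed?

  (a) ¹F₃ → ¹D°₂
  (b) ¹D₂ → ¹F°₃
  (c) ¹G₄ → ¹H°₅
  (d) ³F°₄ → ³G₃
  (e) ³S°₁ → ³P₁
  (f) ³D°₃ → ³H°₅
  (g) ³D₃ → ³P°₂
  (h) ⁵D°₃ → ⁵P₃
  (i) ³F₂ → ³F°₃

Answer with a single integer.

(a) allowed
(b) allowed
(c) allowed
(d) allowed
(e) allowed
(f) forbidden (parity, ΔL, ΔJ fail)
(g) allowed
(h) allowed
(i) allowed
Total allowed: 8 of 9.

8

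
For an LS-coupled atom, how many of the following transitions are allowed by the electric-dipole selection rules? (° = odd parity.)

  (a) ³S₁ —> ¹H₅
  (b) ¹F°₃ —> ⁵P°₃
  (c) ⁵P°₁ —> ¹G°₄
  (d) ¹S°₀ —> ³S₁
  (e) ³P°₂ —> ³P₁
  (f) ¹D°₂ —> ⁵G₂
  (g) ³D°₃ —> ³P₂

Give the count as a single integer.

(a) forbidden (parity, ΔS, ΔL, ΔJ fail)
(b) forbidden (parity, ΔS, ΔL fail)
(c) forbidden (parity, ΔS, ΔL, ΔJ fail)
(d) forbidden (ΔS, ΔL fail)
(e) allowed
(f) forbidden (ΔS, ΔL fail)
(g) allowed
Total allowed: 2 of 7.

2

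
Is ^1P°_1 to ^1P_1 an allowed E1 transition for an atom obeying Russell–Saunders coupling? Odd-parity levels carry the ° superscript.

allowed

Parity must change: odd → even — ok.
ΔL = 0, ±1 (not L=0↔0): L: 1 → 1, ΔL = +0 — ok.
ΔS = 0: S: 0 → 0 — ok.
ΔJ = 0, ±1 (not J=0↔0): J: 1 → 1, ΔJ = +0 — ok.
All four E1 rules are satisfied.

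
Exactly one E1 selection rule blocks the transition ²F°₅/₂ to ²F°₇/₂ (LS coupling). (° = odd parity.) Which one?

Reading off the term symbols: S 1/2→1/2, L 3→3, J 5/2→7/2, parity odd→odd.
ΔS = 0: S: 1/2 → 1/2 — ✓.
ΔJ = 0, ±1 (not J=0↔0): J: 5/2 → 7/2, ΔJ = +1 — ✓.
Parity must change: odd → odd — ✗.
ΔL = 0, ±1 (not L=0↔0): L: 3 → 3, ΔL = +0 — ✓.

parity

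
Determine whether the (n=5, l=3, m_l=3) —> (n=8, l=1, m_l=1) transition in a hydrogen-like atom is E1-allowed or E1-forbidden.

Δl = 1 − 3 = -2; the E1 rule Δl = ±1 is ✗.
Δm_l = 1 − (3) = -2. E1 requires Δm_l = 0, ±1: ✗.
The transition is electric-dipole forbidden.

forbidden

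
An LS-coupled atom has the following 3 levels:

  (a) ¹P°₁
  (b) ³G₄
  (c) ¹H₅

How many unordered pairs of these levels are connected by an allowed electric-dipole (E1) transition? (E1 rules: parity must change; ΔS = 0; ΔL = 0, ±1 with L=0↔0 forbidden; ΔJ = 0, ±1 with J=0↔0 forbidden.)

(a)–(b): forbidden (ΔS, ΔL, ΔJ).
(a)–(c): forbidden (ΔL, ΔJ).
(b)–(c): forbidden (parity, ΔS).
Allowed pairs: 0 of 3.

0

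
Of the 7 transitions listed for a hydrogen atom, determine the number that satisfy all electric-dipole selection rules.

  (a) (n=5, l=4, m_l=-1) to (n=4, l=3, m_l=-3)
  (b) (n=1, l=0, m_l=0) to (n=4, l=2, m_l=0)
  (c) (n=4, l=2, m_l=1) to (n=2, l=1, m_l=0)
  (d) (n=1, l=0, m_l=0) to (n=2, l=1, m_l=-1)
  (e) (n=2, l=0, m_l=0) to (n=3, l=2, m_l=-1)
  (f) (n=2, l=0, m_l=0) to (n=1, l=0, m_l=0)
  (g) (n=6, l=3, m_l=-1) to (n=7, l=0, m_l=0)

2

(a) forbidden — Δm_l = -2 (E1 requires Δm_l = 0, ±1)
(b) forbidden — Δl = +2 (E1 requires Δl = ±1)
(c) allowed
(d) allowed
(e) forbidden — Δl = +2 (E1 requires Δl = ±1)
(f) forbidden — Δl = +0 (E1 requires Δl = ±1)
(g) forbidden — Δl = -3 (E1 requires Δl = ±1)
Total allowed: 2 of 7.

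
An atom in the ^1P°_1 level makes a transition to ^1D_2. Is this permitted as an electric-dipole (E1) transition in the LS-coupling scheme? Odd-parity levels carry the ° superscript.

allowed

Parity must change: odd → even — passes.
ΔS = 0: S: 0 → 0 — passes.
ΔL = 0, ±1 (not L=0↔0): L: 1 → 2, ΔL = +1 — passes.
ΔJ = 0, ±1 (not J=0↔0): J: 1 → 2, ΔJ = +1 — passes.
All four E1 rules are satisfied.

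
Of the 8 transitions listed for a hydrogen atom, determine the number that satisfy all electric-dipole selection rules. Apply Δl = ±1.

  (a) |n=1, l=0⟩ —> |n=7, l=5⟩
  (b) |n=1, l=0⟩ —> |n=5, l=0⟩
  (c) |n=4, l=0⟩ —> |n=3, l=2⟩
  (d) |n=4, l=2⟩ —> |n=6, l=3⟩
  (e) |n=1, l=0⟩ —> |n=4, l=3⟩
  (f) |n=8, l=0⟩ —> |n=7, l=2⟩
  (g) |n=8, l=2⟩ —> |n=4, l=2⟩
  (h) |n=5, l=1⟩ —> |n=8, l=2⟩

(a) forbidden — Δl = +5 (E1 requires Δl = ±1)
(b) forbidden — Δl = +0 (E1 requires Δl = ±1)
(c) forbidden — Δl = +2 (E1 requires Δl = ±1)
(d) allowed
(e) forbidden — Δl = +3 (E1 requires Δl = ±1)
(f) forbidden — Δl = +2 (E1 requires Δl = ±1)
(g) forbidden — Δl = +0 (E1 requires Δl = ±1)
(h) allowed
Total allowed: 2 of 8.

2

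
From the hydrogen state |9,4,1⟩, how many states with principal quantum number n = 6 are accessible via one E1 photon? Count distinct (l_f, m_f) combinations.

6

E1 requires Δl = ±1, so l_f ∈ {3, 5}; with 0 ≤ l_f ≤ n_f−1 = 5, the allowed l_f values are {3, 5}.
For l_f = 3: m_f ∈ {m_i−1, m_i, m_i+1} ∩ [−3, 3] = {0, 1, 2} → 3 states.
For l_f = 5: m_f ∈ {m_i−1, m_i, m_i+1} ∩ [−5, 5] = {0, 1, 2} → 3 states.
Total: 6.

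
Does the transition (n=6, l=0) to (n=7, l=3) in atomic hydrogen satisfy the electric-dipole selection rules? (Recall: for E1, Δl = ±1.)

Δl = 3 − 0 = +3; the E1 rule Δl = ±1 is violated.
The transition is electric-dipole forbidden.

forbidden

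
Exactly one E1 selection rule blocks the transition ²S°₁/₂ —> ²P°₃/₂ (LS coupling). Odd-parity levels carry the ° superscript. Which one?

Parity must change: odd → odd — fails.
ΔS = 0: S: 1/2 → 1/2 — passes.
ΔL = 0, ±1 (not L=0↔0): L: 0 → 1, ΔL = +1 — passes.
ΔJ = 0, ±1 (not J=0↔0): J: 1/2 → 3/2, ΔJ = +1 — passes.

parity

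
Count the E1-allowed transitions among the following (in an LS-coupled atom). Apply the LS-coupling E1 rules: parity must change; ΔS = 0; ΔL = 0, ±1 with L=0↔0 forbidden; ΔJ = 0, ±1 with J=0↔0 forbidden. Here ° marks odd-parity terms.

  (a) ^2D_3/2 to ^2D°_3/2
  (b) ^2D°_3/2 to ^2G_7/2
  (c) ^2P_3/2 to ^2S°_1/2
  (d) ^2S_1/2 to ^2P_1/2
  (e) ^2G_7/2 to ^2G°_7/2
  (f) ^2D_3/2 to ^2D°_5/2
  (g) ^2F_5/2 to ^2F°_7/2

5

(a) allowed
(b) forbidden (ΔL, ΔJ fail)
(c) allowed
(d) forbidden (parity fails)
(e) allowed
(f) allowed
(g) allowed
Total allowed: 5 of 7.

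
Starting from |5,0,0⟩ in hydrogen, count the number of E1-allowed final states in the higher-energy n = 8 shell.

3

E1 requires Δl = ±1, so l_f ∈ {-1, 1}; with 0 ≤ l_f ≤ n_f−1 = 7, the allowed l_f values are {1}.
For l_f = 1: m_f ∈ {m_i−1, m_i, m_i+1} ∩ [−1, 1] = {-1, 0, 1} → 3 states.
Total: 3.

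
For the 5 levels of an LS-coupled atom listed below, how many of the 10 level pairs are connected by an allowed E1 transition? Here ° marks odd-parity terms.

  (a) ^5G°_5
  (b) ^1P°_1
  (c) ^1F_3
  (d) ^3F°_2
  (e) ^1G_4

(a)–(b): forbidden (parity, ΔS, ΔL, ΔJ).
(a)–(c): forbidden (ΔS, ΔJ).
(a)–(d): forbidden (parity, ΔS, ΔJ).
(a)–(e): forbidden (ΔS).
(b)–(c): forbidden (ΔL, ΔJ).
(b)–(d): forbidden (parity, ΔS, ΔL).
(b)–(e): forbidden (ΔL, ΔJ).
(c)–(d): forbidden (ΔS).
(c)–(e): forbidden (parity).
(d)–(e): forbidden (ΔS, ΔJ).
Allowed pairs: 0 of 10.

0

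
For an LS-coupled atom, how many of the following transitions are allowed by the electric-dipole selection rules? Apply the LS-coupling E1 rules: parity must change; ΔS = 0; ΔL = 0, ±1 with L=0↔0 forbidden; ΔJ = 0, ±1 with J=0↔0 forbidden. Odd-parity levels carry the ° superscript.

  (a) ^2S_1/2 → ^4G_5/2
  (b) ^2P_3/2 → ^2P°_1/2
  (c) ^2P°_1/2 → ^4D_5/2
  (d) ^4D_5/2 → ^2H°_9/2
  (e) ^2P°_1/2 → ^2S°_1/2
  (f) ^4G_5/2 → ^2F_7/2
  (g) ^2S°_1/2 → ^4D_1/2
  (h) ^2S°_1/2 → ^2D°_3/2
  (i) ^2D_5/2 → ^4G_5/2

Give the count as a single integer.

(a) forbidden (parity, ΔS, ΔL, ΔJ fail)
(b) allowed
(c) forbidden (ΔS, ΔJ fail)
(d) forbidden (ΔS, ΔL, ΔJ fail)
(e) forbidden (parity fails)
(f) forbidden (parity, ΔS fail)
(g) forbidden (ΔS, ΔL fail)
(h) forbidden (parity, ΔL fail)
(i) forbidden (parity, ΔS, ΔL fail)
Total allowed: 1 of 9.

1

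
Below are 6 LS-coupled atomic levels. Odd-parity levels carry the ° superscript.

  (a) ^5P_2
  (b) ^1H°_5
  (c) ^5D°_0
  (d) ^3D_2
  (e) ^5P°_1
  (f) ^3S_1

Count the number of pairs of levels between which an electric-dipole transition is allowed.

1

(a)–(b): forbidden (ΔS, ΔL, ΔJ).
(a)–(c): forbidden (ΔJ).
(a)–(d): forbidden (parity, ΔS).
(a)–(e): allowed.
(a)–(f): forbidden (parity, ΔS).
(b)–(c): forbidden (parity, ΔS, ΔL, ΔJ).
(b)–(d): forbidden (ΔS, ΔL, ΔJ).
(b)–(e): forbidden (parity, ΔS, ΔL, ΔJ).
(b)–(f): forbidden (ΔS, ΔL, ΔJ).
(c)–(d): forbidden (ΔS, ΔJ).
(c)–(e): forbidden (parity).
(c)–(f): forbidden (ΔS, ΔL).
(d)–(e): forbidden (ΔS).
(d)–(f): forbidden (parity, ΔL).
(e)–(f): forbidden (ΔS).
Allowed pairs: 1 of 15.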